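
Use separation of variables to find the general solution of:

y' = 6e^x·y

Separating variables and integrating:
ln|y| = 6e^x + C

General solution: y = Ce^(6e^x)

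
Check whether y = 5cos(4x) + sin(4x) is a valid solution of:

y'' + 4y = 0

Verification:
y'' = -80cos(4x) - 16sin(4x)
y'' + 4y ≠ 0 (frequency mismatch: got 16 instead of 4)

No, it is not a solution.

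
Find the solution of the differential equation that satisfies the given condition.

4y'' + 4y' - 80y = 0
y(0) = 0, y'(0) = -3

General solution: y = C₁e^(4x) + C₂e^(-5x)
Applying ICs: C₁ = -1/3, C₂ = 1/3
Particular solution: y = -(1/3)e^(4x) + (1/3)e^(-5x)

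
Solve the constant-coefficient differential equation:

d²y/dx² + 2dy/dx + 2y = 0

Characteristic equation: r² + 2r + 2 = 0
Roots: r = -1 ± i (complex conjugates)
General solution: y = e^(-x)(C₁cos(x) + C₂sin(x))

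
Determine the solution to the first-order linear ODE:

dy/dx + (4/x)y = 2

Using integrating factor method:

General solution: y = (2/5)x + Cx^(-4)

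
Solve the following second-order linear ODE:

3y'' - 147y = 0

Characteristic equation: 3r² - 147 = 0
Divide by 3: r² - 49 = 0
Roots: r = 7, -7 (distinct real)
General solution: y = C₁e^(7x) + C₂e^(-7x)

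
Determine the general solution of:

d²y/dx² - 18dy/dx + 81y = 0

Characteristic equation: r² - 18r + 81 = 0
Factored: (r - 9)² = 0
Repeated root: r = 9
General solution: y = (C₁ + C₂x)e^(9x)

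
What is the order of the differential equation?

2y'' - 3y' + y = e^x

The order is 2 (highest derivative is of order 2).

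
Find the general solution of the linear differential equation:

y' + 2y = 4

Using integrating factor method:

General solution: y = 2 + Ce^(-2x)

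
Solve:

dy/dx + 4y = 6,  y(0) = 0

General solution: y = 3/2 + Ce^(-4x)
Applying y(0) = 0: C = 0 - 3/2 = -3/2
Particular solution: y = 3/2 - (3/2)e^(-4x)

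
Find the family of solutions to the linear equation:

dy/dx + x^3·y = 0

Using integrating factor method:

General solution: y = Ce^(-x^4/4)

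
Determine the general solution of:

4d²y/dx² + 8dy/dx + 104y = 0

Characteristic equation: 4r² + 8r + 104 = 0
Divide by 4: r² + 2r + 26 = 0
Roots: r = -1 ± 5i (complex conjugates)
General solution: y = e^(-x)(C₁cos(5x) + C₂sin(5x))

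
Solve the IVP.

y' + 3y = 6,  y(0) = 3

General solution: y = 2 + Ce^(-3x)
Applying y(0) = 3: C = 3 - 2 = 1
Particular solution: y = 2 + e^(-3x)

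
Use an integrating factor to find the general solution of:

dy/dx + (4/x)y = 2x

Using integrating factor method:

General solution: y = (1/3)x^2 + Cx^(-4)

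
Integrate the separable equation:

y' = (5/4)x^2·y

Separating variables and integrating:
ln|y| = 5x^3/12 + C

General solution: y = Ce^(5x^3/12)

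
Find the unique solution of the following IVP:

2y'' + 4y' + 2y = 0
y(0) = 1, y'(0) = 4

General solution: y = (C₁ + C₂x)e^(-x)
Repeated root r = -1
Applying ICs: C₁ = 1, C₂ = 5
Particular solution: y = (1 + 5x)e^(-x)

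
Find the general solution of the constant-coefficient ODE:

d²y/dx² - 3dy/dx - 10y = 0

Characteristic equation: r² - 3r - 10 = 0
Roots: r = 5, -2 (distinct real)
General solution: y = C₁e^(5x) + C₂e^(-2x)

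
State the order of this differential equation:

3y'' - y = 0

The order is 2 (highest derivative is of order 2).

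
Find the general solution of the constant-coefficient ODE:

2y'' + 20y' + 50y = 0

Characteristic equation: 2r² + 20r + 50 = 0
Divide by 2: r² + 10r + 25 = 0
Factored: (r + 5)² = 0
Repeated root: r = -5
General solution: y = (C₁ + C₂x)e^(-5x)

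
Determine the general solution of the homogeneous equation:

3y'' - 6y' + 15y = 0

Characteristic equation: 3r² - 6r + 15 = 0
Divide by 3: r² - 2r + 5 = 0
Roots: r = 1 ± 2i (complex conjugates)
General solution: y = e^x(C₁cos(2x) + C₂sin(2x))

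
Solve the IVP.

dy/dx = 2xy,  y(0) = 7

General solution: y = Ce^(x²)
Applying IC y(0) = 7:
Particular solution: y = 7e^(x²)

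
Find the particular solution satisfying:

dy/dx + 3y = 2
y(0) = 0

General solution: y = 2/3 + Ce^(-3x)
Applying y(0) = 0: C = 0 - 2/3 = -2/3
Particular solution: y = 2/3 - (2/3)e^(-3x)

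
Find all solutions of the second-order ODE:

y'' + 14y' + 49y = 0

Characteristic equation: r² + 14r + 49 = 0
Factored: (r + 7)² = 0
Repeated root: r = -7
General solution: y = (C₁ + C₂x)e^(-7x)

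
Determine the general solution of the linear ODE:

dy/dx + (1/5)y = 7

Using integrating factor method:

General solution: y = 35 + Ce^(-x/5)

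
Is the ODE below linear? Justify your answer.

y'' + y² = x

No. Nonlinear (y² term)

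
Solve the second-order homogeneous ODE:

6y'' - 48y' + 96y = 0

Characteristic equation: 6r² - 48r + 96 = 0
Divide by 6: r² - 8r + 16 = 0
Factored: (r - 4)² = 0
Repeated root: r = 4
General solution: y = (C₁ + C₂x)e^(4x)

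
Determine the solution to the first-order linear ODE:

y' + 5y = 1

Using integrating factor method:

General solution: y = 1/5 + Ce^(-5x)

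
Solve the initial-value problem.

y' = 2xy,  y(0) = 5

General solution: y = Ce^(x²)
Applying IC y(0) = 5:
Particular solution: y = 5e^(x²)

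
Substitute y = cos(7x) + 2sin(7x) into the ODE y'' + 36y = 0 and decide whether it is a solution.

Verification:
y'' = -49cos(7x) - 98sin(7x)
y'' + 36y ≠ 0 (frequency mismatch: got 49 instead of 36)

No, it is not a solution.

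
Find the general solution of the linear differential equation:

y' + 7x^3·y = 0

Using integrating factor method:

General solution: y = Ce^(-7x^4/4)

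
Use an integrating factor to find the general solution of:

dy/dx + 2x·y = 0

Using integrating factor method:

General solution: y = Ce^(-x^2)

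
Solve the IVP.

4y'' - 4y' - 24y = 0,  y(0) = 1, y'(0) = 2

General solution: y = C₁e^(3x) + C₂e^(-2x)
Applying ICs: C₁ = 4/5, C₂ = 1/5
Particular solution: y = (4/5)e^(3x) + (1/5)e^(-2x)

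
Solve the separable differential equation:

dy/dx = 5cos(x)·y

Separating variables and integrating:
ln|y| = 5sin(x) + C

General solution: y = Ce^(5sin(x))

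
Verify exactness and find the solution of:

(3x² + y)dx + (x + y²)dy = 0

Verify exactness: ∂M/∂y = ∂N/∂x ✓
Find F(x,y) such that ∂F/∂x = M, ∂F/∂y = N
Solution: x³ + xy + y³/3 = C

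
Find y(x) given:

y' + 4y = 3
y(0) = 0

General solution: y = 3/4 + Ce^(-4x)
Applying y(0) = 0: C = 0 - 3/4 = -3/4
Particular solution: y = 3/4 - (3/4)e^(-4x)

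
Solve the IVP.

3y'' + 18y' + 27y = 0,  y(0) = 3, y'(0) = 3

General solution: y = (C₁ + C₂x)e^(-3x)
Repeated root r = -3
Applying ICs: C₁ = 3, C₂ = 12
Particular solution: y = (3 + 12x)e^(-3x)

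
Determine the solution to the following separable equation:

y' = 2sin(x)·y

Separating variables and integrating:
ln|y| = -2cos(x) + C

General solution: y = Ce^(-2cos(x))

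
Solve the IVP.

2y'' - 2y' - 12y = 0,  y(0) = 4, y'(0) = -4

General solution: y = C₁e^(3x) + C₂e^(-2x)
Applying ICs: C₁ = 4/5, C₂ = 16/5
Particular solution: y = (4/5)e^(3x) + (16/5)e^(-2x)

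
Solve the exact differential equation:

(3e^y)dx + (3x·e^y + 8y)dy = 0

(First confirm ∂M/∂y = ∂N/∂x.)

Verify exactness: ∂M/∂y = ∂N/∂x ✓
Find F(x,y) such that ∂F/∂x = M, ∂F/∂y = N
Solution: 3x·e^y + 4y² = C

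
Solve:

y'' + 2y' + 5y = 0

Characteristic equation: r² + 2r + 5 = 0
Roots: r = -1 ± 2i (complex conjugates)
General solution: y = e^(-x)(C₁cos(2x) + C₂sin(2x))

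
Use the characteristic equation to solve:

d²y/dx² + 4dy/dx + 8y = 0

Characteristic equation: r² + 4r + 8 = 0
Roots: r = -2 ± 2i (complex conjugates)
General solution: y = e^(-2x)(C₁cos(2x) + C₂sin(2x))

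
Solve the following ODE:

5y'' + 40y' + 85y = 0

Characteristic equation: 5r² + 40r + 85 = 0
Divide by 5: r² + 8r + 17 = 0
Roots: r = -4 ± i (complex conjugates)
General solution: y = e^(-4x)(C₁cos(x) + C₂sin(x))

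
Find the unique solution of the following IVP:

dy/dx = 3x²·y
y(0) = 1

General solution: y = Ce^(x³)
Applying IC y(0) = 1:
Particular solution: y = e^(x³)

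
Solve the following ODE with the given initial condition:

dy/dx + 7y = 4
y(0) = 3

General solution: y = 4/7 + Ce^(-7x)
Applying y(0) = 3: C = 3 - 4/7 = 17/7
Particular solution: y = 4/7 + (17/7)e^(-7x)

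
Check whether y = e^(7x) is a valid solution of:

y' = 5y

Verification:
y = e^(7x)
y' = 7e^(7x)
But 5y = 5e^(7x)
y' ≠ 5y — the derivative does not match

No, it is not a solution.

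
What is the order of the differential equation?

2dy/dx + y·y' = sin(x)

The order is 1 (highest derivative is of order 1).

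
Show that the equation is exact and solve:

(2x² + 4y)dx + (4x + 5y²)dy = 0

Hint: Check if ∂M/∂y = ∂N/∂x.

Verify exactness: ∂M/∂y = ∂N/∂x ✓
Find F(x,y) such that ∂F/∂x = M, ∂F/∂y = N
Solution: 2x³/3 + 4xy + 5y³/3 = C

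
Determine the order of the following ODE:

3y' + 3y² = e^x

The order is 1 (highest derivative is of order 1).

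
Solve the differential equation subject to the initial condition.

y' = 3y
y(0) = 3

General solution: y = Ce^(3x)
Applying IC y(0) = 3:
Particular solution: y = 3e^(3x)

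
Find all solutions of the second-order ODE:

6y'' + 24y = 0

Characteristic equation: 6r² + 24 = 0
Divide by 6: r² + 4 = 0
Roots: r = ±2i (complex conjugates)
General solution: y = C₁cos(2x) + C₂sin(2x)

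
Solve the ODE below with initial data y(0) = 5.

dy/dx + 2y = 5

General solution: y = 5/2 + Ce^(-2x)
Applying y(0) = 5: C = 5 - 5/2 = 5/2
Particular solution: y = 5/2 + (5/2)e^(-2x)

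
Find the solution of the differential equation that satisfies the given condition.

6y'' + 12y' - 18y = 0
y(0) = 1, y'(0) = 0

General solution: y = C₁e^x + C₂e^(-3x)
Applying ICs: C₁ = 3/4, C₂ = 1/4
Particular solution: y = (3/4)e^x + (1/4)e^(-3x)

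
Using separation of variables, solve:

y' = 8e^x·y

Separating variables and integrating:
ln|y| = 8e^x + C

General solution: y = Ce^(8e^x)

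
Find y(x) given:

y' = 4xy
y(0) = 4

General solution: y = Ce^(2x²)
Applying IC y(0) = 4:
Particular solution: y = 4e^(2x²)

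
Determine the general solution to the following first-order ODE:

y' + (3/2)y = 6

Using integrating factor method:

General solution: y = 4 + Ce^(-3x/2)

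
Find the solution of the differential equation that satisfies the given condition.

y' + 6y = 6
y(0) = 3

General solution: y = 1 + Ce^(-6x)
Applying y(0) = 3: C = 3 - 1 = 2
Particular solution: y = 1 + 2e^(-6x)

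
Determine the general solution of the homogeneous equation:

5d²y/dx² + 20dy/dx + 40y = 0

Characteristic equation: 5r² + 20r + 40 = 0
Divide by 5: r² + 4r + 8 = 0
Roots: r = -2 ± 2i (complex conjugates)
General solution: y = e^(-2x)(C₁cos(2x) + C₂sin(2x))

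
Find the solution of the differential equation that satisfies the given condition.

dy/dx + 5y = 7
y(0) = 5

General solution: y = 7/5 + Ce^(-5x)
Applying y(0) = 5: C = 5 - 7/5 = 18/5
Particular solution: y = 7/5 + (18/5)e^(-5x)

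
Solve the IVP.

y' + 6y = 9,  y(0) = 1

General solution: y = 3/2 + Ce^(-6x)
Applying y(0) = 1: C = 1 - 3/2 = -1/2
Particular solution: y = 3/2 - (1/2)e^(-6x)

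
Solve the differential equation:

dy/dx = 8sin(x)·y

Separating variables and integrating:
ln|y| = -8cos(x) + C

General solution: y = Ce^(-8cos(x))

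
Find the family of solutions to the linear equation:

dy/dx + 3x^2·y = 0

Using integrating factor method:

General solution: y = Ce^(-x^3)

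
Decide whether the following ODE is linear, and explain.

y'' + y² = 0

Nonlinear (y² term)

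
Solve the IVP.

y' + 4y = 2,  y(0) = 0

General solution: y = 1/2 + Ce^(-4x)
Applying y(0) = 0: C = 0 - 1/2 = -1/2
Particular solution: y = 1/2 - (1/2)e^(-4x)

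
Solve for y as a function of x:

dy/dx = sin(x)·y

Separating variables and integrating:
ln|y| = -cos(x) + C

General solution: y = Ce^(-cos(x))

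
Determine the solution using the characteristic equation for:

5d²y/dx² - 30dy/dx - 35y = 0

Characteristic equation: 5r² - 30r - 35 = 0
Divide by 5: r² - 6r - 7 = 0
Roots: r = 7, -1 (distinct real)
General solution: y = C₁e^(7x) + C₂e^(-x)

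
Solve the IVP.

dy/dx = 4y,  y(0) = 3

General solution: y = Ce^(4x)
Applying IC y(0) = 3:
Particular solution: y = 3e^(4x)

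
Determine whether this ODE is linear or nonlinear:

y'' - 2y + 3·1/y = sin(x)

Nonlinear (1/y term)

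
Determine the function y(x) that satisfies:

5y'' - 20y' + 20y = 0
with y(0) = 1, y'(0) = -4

General solution: y = (C₁ + C₂x)e^(2x)
Repeated root r = 2
Applying ICs: C₁ = 1, C₂ = -6
Particular solution: y = (1 - 6x)e^(2x)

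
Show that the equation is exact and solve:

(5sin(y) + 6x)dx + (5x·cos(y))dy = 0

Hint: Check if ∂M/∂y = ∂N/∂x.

Verify exactness: ∂M/∂y = ∂N/∂x ✓
Find F(x,y) such that ∂F/∂x = M, ∂F/∂y = N
Solution: 5x·sin(y) + 3x² = C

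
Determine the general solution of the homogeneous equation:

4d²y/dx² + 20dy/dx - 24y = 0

Characteristic equation: 4r² + 20r - 24 = 0
Divide by 4: r² + 5r - 6 = 0
Roots: r = 1, -6 (distinct real)
General solution: y = C₁e^x + C₂e^(-6x)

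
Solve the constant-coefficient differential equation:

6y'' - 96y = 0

Characteristic equation: 6r² - 96 = 0
Divide by 6: r² - 16 = 0
Roots: r = 4, -4 (distinct real)
General solution: y = C₁e^(4x) + C₂e^(-4x)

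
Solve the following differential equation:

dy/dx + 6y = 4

Using integrating factor method:

General solution: y = 2/3 + Ce^(-6x)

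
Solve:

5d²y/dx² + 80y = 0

Characteristic equation: 5r² + 80 = 0
Divide by 5: r² + 16 = 0
Roots: r = ±4i (complex conjugates)
General solution: y = C₁cos(4x) + C₂sin(4x)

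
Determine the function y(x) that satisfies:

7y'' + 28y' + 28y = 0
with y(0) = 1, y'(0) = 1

General solution: y = (C₁ + C₂x)e^(-2x)
Repeated root r = -2
Applying ICs: C₁ = 1, C₂ = 3
Particular solution: y = (1 + 3x)e^(-2x)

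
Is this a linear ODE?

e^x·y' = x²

Yes. Linear (y and its derivatives appear to the first power only, no products of y terms)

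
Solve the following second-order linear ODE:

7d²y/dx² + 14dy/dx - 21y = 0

Characteristic equation: 7r² + 14r - 21 = 0
Divide by 7: r² + 2r - 3 = 0
Roots: r = 1, -3 (distinct real)
General solution: y = C₁e^x + C₂e^(-3x)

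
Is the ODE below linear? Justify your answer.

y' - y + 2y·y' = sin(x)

No. Nonlinear (product y·y')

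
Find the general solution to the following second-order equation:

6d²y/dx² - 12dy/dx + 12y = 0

Characteristic equation: 6r² - 12r + 12 = 0
Divide by 6: r² - 2r + 2 = 0
Roots: r = 1 ± i (complex conjugates)
General solution: y = e^x(C₁cos(x) + C₂sin(x))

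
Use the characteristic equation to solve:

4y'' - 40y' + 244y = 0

Characteristic equation: 4r² - 40r + 244 = 0
Divide by 4: r² - 10r + 61 = 0
Roots: r = 5 ± 6i (complex conjugates)
General solution: y = e^(5x)(C₁cos(6x) + C₂sin(6x))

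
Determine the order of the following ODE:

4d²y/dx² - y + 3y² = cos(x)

The order is 2 (highest derivative is of order 2).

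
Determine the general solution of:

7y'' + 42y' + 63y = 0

Characteristic equation: 7r² + 42r + 63 = 0
Divide by 7: r² + 6r + 9 = 0
Factored: (r + 3)² = 0
Repeated root: r = -3
General solution: y = (C₁ + C₂x)e^(-3x)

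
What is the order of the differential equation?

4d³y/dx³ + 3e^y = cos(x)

The order is 3 (highest derivative is of order 3).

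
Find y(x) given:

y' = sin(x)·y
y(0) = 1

General solution: y = Ce^(-cos(x))
Applying IC y(0) = 1:
Particular solution: y = e^(1-cos(x))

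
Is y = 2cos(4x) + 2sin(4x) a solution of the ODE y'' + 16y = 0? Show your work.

Verification:
y'' = -32cos(4x) - 32sin(4x)
y'' + 16y = 0 ✓

Yes, it is a solution.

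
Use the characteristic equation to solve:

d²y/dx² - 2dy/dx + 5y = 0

Characteristic equation: r² - 2r + 5 = 0
Roots: r = 1 ± 2i (complex conjugates)
General solution: y = e^x(C₁cos(2x) + C₂sin(2x))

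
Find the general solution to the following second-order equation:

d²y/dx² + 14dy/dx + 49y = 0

Characteristic equation: r² + 14r + 49 = 0
Factored: (r + 7)² = 0
Repeated root: r = -7
General solution: y = (C₁ + C₂x)e^(-7x)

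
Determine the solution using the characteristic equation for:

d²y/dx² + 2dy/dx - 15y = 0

Characteristic equation: r² + 2r - 15 = 0
Roots: r = 3, -5 (distinct real)
General solution: y = C₁e^(3x) + C₂e^(-5x)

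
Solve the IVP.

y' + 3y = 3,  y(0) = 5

General solution: y = 1 + Ce^(-3x)
Applying y(0) = 5: C = 5 - 1 = 4
Particular solution: y = 1 + 4e^(-3x)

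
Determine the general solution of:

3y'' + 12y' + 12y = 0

Characteristic equation: 3r² + 12r + 12 = 0
Divide by 3: r² + 4r + 4 = 0
Factored: (r + 2)² = 0
Repeated root: r = -2
General solution: y = (C₁ + C₂x)e^(-2x)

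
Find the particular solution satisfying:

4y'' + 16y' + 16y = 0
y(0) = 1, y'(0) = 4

General solution: y = (C₁ + C₂x)e^(-2x)
Repeated root r = -2
Applying ICs: C₁ = 1, C₂ = 6
Particular solution: y = (1 + 6x)e^(-2x)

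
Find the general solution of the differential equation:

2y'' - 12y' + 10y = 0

Characteristic equation: 2r² - 12r + 10 = 0
Divide by 2: r² - 6r + 5 = 0
Roots: r = 1, 5 (distinct real)
General solution: y = C₁e^x + C₂e^(5x)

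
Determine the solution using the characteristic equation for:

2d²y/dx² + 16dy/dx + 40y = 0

Characteristic equation: 2r² + 16r + 40 = 0
Divide by 2: r² + 8r + 20 = 0
Roots: r = -4 ± 2i (complex conjugates)
General solution: y = e^(-4x)(C₁cos(2x) + C₂sin(2x))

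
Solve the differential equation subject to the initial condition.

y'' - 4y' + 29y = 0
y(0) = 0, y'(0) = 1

General solution: y = e^(2x)(C₁cos(5x) + C₂sin(5x))
Complex roots r = 2 ± 5i
Applying ICs: C₁ = 0, C₂ = 1/5
Particular solution: y = e^(2x)((1/5)sin(5x))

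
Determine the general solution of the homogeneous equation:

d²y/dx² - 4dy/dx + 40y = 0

Characteristic equation: r² - 4r + 40 = 0
Roots: r = 2 ± 6i (complex conjugates)
General solution: y = e^(2x)(C₁cos(6x) + C₂sin(6x))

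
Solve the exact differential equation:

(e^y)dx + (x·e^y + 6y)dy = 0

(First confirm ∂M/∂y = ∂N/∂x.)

Verify exactness: ∂M/∂y = ∂N/∂x ✓
Find F(x,y) such that ∂F/∂x = M, ∂F/∂y = N
Solution: x·e^y + 3y² = C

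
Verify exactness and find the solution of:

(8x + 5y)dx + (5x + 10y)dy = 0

Verify exactness: ∂M/∂y = ∂N/∂x ✓
Find F(x,y) such that ∂F/∂x = M, ∂F/∂y = N
Solution: 4x² + 5xy + 5y² = C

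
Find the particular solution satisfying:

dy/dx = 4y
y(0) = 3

General solution: y = Ce^(4x)
Applying IC y(0) = 3:
Particular solution: y = 3e^(4x)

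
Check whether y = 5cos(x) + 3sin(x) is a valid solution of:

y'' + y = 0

Verification:
y'' = -5cos(x) - 3sin(x)
y'' + y = 0 ✓

Yes, it is a solution.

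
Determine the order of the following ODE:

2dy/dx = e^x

The order is 1 (highest derivative is of order 1).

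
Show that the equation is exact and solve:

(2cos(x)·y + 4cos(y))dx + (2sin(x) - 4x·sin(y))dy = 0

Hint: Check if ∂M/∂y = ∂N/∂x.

Verify exactness: ∂M/∂y = ∂N/∂x ✓
Find F(x,y) such that ∂F/∂x = M, ∂F/∂y = N
Solution: 2sin(x)·y + 4x·cos(y) = C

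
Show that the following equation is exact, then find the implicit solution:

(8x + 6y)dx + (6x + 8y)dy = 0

Verify exactness: ∂M/∂y = ∂N/∂x ✓
Find F(x,y) such that ∂F/∂x = M, ∂F/∂y = N
Solution: 4x² + 6xy + 4y² = C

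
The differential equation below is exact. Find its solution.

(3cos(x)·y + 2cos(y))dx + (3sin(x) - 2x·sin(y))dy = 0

Verify exactness: ∂M/∂y = ∂N/∂x ✓
Find F(x,y) such that ∂F/∂x = M, ∂F/∂y = N
Solution: 3sin(x)·y + 2x·cos(y) = C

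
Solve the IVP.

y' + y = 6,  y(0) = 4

General solution: y = 6 + Ce^(-x)
Applying y(0) = 4: C = 4 - 6 = -2
Particular solution: y = 6 - 2e^(-x)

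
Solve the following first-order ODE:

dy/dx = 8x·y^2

Separating variables and integrating:
-1/y = 4x^2 + C

General solution: y^-1 = -4x^2 + C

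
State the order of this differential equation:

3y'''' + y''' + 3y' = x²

The order is 4 (highest derivative is of order 4).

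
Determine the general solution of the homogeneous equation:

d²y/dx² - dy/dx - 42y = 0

Characteristic equation: r² - r - 42 = 0
Roots: r = 7, -6 (distinct real)
General solution: y = C₁e^(7x) + C₂e^(-6x)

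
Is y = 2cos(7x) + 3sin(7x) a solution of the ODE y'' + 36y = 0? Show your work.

Verification:
y'' = -98cos(7x) - 147sin(7x)
y'' + 36y ≠ 0 (frequency mismatch: got 49 instead of 36)

No, it is not a solution.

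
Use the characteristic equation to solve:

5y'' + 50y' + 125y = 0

Characteristic equation: 5r² + 50r + 125 = 0
Divide by 5: r² + 10r + 25 = 0
Factored: (r + 5)² = 0
Repeated root: r = -5
General solution: y = (C₁ + C₂x)e^(-5x)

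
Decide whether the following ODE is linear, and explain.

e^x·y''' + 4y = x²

Linear (y and its derivatives appear to the first power only, no products of y terms)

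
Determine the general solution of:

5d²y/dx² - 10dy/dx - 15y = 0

Characteristic equation: 5r² - 10r - 15 = 0
Divide by 5: r² - 2r - 3 = 0
Roots: r = 3, -1 (distinct real)
General solution: y = C₁e^(3x) + C₂e^(-x)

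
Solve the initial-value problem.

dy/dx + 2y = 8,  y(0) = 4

General solution: y = 4 + Ce^(-2x)
Applying y(0) = 4: C = 4 - 4 = 0
Particular solution: y = 4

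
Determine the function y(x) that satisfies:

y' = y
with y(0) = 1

General solution: y = Ce^x
Applying IC y(0) = 1:
Particular solution: y = e^x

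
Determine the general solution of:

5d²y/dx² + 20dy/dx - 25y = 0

Characteristic equation: 5r² + 20r - 25 = 0
Divide by 5: r² + 4r - 5 = 0
Roots: r = 1, -5 (distinct real)
General solution: y = C₁e^x + C₂e^(-5x)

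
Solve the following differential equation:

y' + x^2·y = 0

Using integrating factor method:

General solution: y = Ce^(-x^3/3)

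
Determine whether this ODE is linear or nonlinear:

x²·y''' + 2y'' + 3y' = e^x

Linear (y and its derivatives appear to the first power only, no products of y terms)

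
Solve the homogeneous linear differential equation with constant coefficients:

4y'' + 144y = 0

Characteristic equation: 4r² + 144 = 0
Divide by 4: r² + 36 = 0
Roots: r = ±6i (complex conjugates)
General solution: y = C₁cos(6x) + C₂sin(6x)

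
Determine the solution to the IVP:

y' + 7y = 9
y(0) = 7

General solution: y = 9/7 + Ce^(-7x)
Applying y(0) = 7: C = 7 - 9/7 = 40/7
Particular solution: y = 9/7 + (40/7)e^(-7x)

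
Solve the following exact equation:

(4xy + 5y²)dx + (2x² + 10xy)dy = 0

Verify exactness: ∂M/∂y = ∂N/∂x ✓
Find F(x,y) such that ∂F/∂x = M, ∂F/∂y = N
Solution: 2x²y + 5xy² = C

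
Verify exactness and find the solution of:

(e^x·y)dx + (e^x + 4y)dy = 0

Verify exactness: ∂M/∂y = ∂N/∂x ✓
Find F(x,y) such that ∂F/∂x = M, ∂F/∂y = N
Solution: e^x·y + 2y² = C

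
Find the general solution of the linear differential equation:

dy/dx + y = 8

Using integrating factor method:

General solution: y = 8 + Ce^(-x)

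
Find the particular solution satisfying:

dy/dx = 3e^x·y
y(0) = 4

General solution: y = Ce^(3e^x)
Applying IC y(0) = 4:
Particular solution: y = 4e^(3(e^x - 1))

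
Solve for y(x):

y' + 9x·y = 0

Using integrating factor method:

General solution: y = Ce^(-9x^2/2)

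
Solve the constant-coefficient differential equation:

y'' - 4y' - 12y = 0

Characteristic equation: r² - 4r - 12 = 0
Roots: r = 6, -2 (distinct real)
General solution: y = C₁e^(6x) + C₂e^(-2x)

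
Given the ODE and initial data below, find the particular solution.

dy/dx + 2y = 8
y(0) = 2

General solution: y = 4 + Ce^(-2x)
Applying y(0) = 2: C = 2 - 4 = -2
Particular solution: y = 4 - 2e^(-2x)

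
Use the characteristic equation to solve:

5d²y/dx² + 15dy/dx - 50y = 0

Characteristic equation: 5r² + 15r - 50 = 0
Divide by 5: r² + 3r - 10 = 0
Roots: r = 2, -5 (distinct real)
General solution: y = C₁e^(2x) + C₂e^(-5x)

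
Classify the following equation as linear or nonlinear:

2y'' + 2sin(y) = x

Nonlinear (sin(y) is nonlinear in y)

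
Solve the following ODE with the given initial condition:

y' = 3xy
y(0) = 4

General solution: y = Ce^(3x²/2)
Applying IC y(0) = 4:
Particular solution: y = 4e^(3x²/2)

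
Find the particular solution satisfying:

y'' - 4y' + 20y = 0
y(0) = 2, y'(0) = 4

General solution: y = e^(2x)(C₁cos(4x) + C₂sin(4x))
Complex roots r = 2 ± 4i
Applying ICs: C₁ = 2, C₂ = 0
Particular solution: y = e^(2x)(2cos(4x))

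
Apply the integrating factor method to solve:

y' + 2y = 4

Using integrating factor method:

General solution: y = 2 + Ce^(-2x)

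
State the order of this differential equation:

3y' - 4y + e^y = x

The order is 1 (highest derivative is of order 1).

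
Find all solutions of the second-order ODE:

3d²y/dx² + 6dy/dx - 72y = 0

Characteristic equation: 3r² + 6r - 72 = 0
Divide by 3: r² + 2r - 24 = 0
Roots: r = 4, -6 (distinct real)
General solution: y = C₁e^(4x) + C₂e^(-6x)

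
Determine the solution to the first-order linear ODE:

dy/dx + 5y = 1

Using integrating factor method:

General solution: y = 1/5 + Ce^(-5x)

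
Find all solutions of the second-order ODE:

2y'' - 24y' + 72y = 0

Characteristic equation: 2r² - 24r + 72 = 0
Divide by 2: r² - 12r + 36 = 0
Factored: (r - 6)² = 0
Repeated root: r = 6
General solution: y = (C₁ + C₂x)e^(6x)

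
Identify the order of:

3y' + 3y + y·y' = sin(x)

The order is 1 (highest derivative is of order 1).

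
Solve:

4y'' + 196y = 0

Characteristic equation: 4r² + 196 = 0
Divide by 4: r² + 49 = 0
Roots: r = ±7i (complex conjugates)
General solution: y = C₁cos(7x) + C₂sin(7x)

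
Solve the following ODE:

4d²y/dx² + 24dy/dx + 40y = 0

Characteristic equation: 4r² + 24r + 40 = 0
Divide by 4: r² + 6r + 10 = 0
Roots: r = -3 ± i (complex conjugates)
General solution: y = e^(-3x)(C₁cos(x) + C₂sin(x))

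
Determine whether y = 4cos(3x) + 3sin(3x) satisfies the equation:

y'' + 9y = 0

Verification:
y'' = -36cos(3x) - 27sin(3x)
y'' + 9y = 0 ✓

Yes, it is a solution.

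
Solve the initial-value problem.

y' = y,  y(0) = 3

General solution: y = Ce^x
Applying IC y(0) = 3:
Particular solution: y = 3e^x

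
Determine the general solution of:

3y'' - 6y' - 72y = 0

Characteristic equation: 3r² - 6r - 72 = 0
Divide by 3: r² - 2r - 24 = 0
Roots: r = 6, -4 (distinct real)
General solution: y = C₁e^(6x) + C₂e^(-4x)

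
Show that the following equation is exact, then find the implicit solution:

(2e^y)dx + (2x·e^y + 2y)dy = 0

Verify exactness: ∂M/∂y = ∂N/∂x ✓
Find F(x,y) such that ∂F/∂x = M, ∂F/∂y = N
Solution: 2x·e^y + y² = C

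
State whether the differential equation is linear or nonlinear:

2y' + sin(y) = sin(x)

Nonlinear (sin(y) is nonlinear in y)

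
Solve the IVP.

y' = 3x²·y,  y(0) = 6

General solution: y = Ce^(x³)
Applying IC y(0) = 6:
Particular solution: y = 6e^(x³)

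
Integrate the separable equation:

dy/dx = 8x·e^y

Separating variables and integrating:
-e^(-y) = 4x² + C

General solution: y = -ln(C - 4x²)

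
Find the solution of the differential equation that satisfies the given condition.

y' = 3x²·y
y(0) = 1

General solution: y = Ce^(x³)
Applying IC y(0) = 1:
Particular solution: y = e^(x³)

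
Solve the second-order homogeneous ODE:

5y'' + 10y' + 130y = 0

Characteristic equation: 5r² + 10r + 130 = 0
Divide by 5: r² + 2r + 26 = 0
Roots: r = -1 ± 5i (complex conjugates)
General solution: y = e^(-x)(C₁cos(5x) + C₂sin(5x))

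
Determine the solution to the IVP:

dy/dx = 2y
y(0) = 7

General solution: y = Ce^(2x)
Applying IC y(0) = 7:
Particular solution: y = 7e^(2x)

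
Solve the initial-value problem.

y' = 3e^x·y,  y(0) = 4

General solution: y = Ce^(3e^x)
Applying IC y(0) = 4:
Particular solution: y = 4e^(3(e^x - 1))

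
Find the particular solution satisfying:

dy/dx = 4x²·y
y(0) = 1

General solution: y = Ce^(4x³/3)
Applying IC y(0) = 1:
Particular solution: y = e^(4x³/3)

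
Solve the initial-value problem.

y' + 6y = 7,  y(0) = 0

General solution: y = 7/6 + Ce^(-6x)
Applying y(0) = 0: C = 0 - 7/6 = -7/6
Particular solution: y = 7/6 - (7/6)e^(-6x)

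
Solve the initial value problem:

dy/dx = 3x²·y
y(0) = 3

General solution: y = Ce^(x³)
Applying IC y(0) = 3:
Particular solution: y = 3e^(x³)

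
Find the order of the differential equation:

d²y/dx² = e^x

The order is 2 (highest derivative is of order 2).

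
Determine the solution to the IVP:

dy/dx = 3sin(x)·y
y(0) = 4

General solution: y = Ce^(-3cos(x))
Applying IC y(0) = 4:
Particular solution: y = 4e^(3(1-cos(x)))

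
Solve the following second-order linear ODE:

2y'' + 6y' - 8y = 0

Characteristic equation: 2r² + 6r - 8 = 0
Divide by 2: r² + 3r - 4 = 0
Roots: r = 1, -4 (distinct real)
General solution: y = C₁e^x + C₂e^(-4x)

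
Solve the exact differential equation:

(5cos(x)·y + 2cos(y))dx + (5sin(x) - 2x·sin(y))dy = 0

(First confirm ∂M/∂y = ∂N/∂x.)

Verify exactness: ∂M/∂y = ∂N/∂x ✓
Find F(x,y) such that ∂F/∂x = M, ∂F/∂y = N
Solution: 5sin(x)·y + 2x·cos(y) = C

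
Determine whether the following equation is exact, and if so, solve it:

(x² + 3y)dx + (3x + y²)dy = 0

Verify exactness: ∂M/∂y = ∂N/∂x ✓
Find F(x,y) such that ∂F/∂x = M, ∂F/∂y = N
Solution: x³/3 + 3xy + y³/3 = C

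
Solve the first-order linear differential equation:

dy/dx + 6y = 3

Using integrating factor method:

General solution: y = 1/2 + Ce^(-6x)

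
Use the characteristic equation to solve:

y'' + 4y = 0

Characteristic equation: r² + 4 = 0
Roots: r = ±2i (complex conjugates)
General solution: y = C₁cos(2x) + C₂sin(2x)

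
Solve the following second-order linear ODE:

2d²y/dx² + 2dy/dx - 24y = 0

Characteristic equation: 2r² + 2r - 24 = 0
Divide by 2: r² + r - 12 = 0
Roots: r = 3, -4 (distinct real)
General solution: y = C₁e^(3x) + C₂e^(-4x)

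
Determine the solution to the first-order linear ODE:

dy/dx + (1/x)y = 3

Using integrating factor method:

General solution: y = (3/2)x + C/x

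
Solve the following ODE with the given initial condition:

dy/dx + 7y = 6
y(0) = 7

General solution: y = 6/7 + Ce^(-7x)
Applying y(0) = 7: C = 7 - 6/7 = 43/7
Particular solution: y = 6/7 + (43/7)e^(-7x)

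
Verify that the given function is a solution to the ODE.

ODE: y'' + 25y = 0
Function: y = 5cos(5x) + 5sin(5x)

Verification:
y'' = -125cos(5x) - 125sin(5x)
y'' + 25y = 0 ✓

Yes, it is a solution.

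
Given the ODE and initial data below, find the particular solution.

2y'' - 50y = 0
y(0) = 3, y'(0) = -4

General solution: y = C₁e^(5x) + C₂e^(-5x)
Applying ICs: C₁ = 11/10, C₂ = 19/10
Particular solution: y = (11/10)e^(5x) + (19/10)e^(-5x)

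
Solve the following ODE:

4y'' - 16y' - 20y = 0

Characteristic equation: 4r² - 16r - 20 = 0
Divide by 4: r² - 4r - 5 = 0
Roots: r = 5, -1 (distinct real)
General solution: y = C₁e^(5x) + C₂e^(-x)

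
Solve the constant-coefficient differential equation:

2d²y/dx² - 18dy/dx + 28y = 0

Characteristic equation: 2r² - 18r + 28 = 0
Divide by 2: r² - 9r + 14 = 0
Roots: r = 7, 2 (distinct real)
General solution: y = C₁e^(7x) + C₂e^(2x)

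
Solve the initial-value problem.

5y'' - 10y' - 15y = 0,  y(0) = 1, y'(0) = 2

General solution: y = C₁e^(3x) + C₂e^(-x)
Applying ICs: C₁ = 3/4, C₂ = 1/4
Particular solution: y = (3/4)e^(3x) + (1/4)e^(-x)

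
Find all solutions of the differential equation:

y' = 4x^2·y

Separating variables and integrating:
ln|y| = 4x^3/3 + C

General solution: y = Ce^(4x^3/3)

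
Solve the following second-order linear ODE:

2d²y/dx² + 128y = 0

Characteristic equation: 2r² + 128 = 0
Divide by 2: r² + 64 = 0
Roots: r = ±8i (complex conjugates)
General solution: y = C₁cos(8x) + C₂sin(8x)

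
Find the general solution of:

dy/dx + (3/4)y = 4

Using integrating factor method:

General solution: y = 16/3 + Ce^(-3x/4)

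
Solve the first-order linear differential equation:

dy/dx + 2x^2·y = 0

Using integrating factor method:

General solution: y = Ce^(-2x^3/3)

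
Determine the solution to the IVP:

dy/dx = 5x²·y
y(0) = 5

General solution: y = Ce^(5x³/3)
Applying IC y(0) = 5:
Particular solution: y = 5e^(5x³/3)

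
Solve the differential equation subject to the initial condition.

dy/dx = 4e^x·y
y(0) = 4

General solution: y = Ce^(4e^x)
Applying IC y(0) = 4:
Particular solution: y = 4e^(4(e^x - 1))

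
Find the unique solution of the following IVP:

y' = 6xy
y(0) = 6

General solution: y = Ce^(3x²)
Applying IC y(0) = 6:
Particular solution: y = 6e^(3x²)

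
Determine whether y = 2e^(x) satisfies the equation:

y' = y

Verification:
y = 2e^(x)
y' = 2e^(x)
y = 2e^(x)
y' = y ✓

Yes, it is a solution.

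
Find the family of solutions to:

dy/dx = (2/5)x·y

Separating variables and integrating:
ln|y| = x^2/5 + C

General solution: y = Ce^(x^2/5)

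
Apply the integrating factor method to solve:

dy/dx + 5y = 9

Using integrating factor method:

General solution: y = 9/5 + Ce^(-5x)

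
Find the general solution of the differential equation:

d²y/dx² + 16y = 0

Characteristic equation: r² + 16 = 0
Roots: r = ±4i (complex conjugates)
General solution: y = C₁cos(4x) + C₂sin(4x)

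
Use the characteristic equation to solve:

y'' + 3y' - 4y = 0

Characteristic equation: r² + 3r - 4 = 0
Roots: r = 1, -4 (distinct real)
General solution: y = C₁e^x + C₂e^(-4x)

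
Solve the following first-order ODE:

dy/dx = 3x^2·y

Separating variables and integrating:
ln|y| = x^3 + C

General solution: y = Ce^(x^3)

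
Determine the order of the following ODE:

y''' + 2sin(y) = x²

The order is 3 (highest derivative is of order 3).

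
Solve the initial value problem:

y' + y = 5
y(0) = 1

General solution: y = 5 + Ce^(-x)
Applying y(0) = 1: C = 1 - 5 = -4
Particular solution: y = 5 - 4e^(-x)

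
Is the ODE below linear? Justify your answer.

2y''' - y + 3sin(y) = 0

No. Nonlinear (sin(y) is nonlinear in y)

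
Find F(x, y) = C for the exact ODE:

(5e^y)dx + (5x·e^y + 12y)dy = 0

Verify exactness: ∂M/∂y = ∂N/∂x ✓
Find F(x,y) such that ∂F/∂x = M, ∂F/∂y = N
Solution: 5x·e^y + 6y² = C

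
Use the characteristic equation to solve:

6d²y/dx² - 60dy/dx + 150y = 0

Characteristic equation: 6r² - 60r + 150 = 0
Divide by 6: r² - 10r + 25 = 0
Factored: (r - 5)² = 0
Repeated root: r = 5
General solution: y = (C₁ + C₂x)e^(5x)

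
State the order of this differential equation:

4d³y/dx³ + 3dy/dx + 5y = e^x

The order is 3 (highest derivative is of order 3).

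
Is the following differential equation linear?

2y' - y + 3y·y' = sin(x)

No. Nonlinear (product y·y')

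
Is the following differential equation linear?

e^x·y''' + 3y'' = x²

Yes. Linear (y and its derivatives appear to the first power only, no products of y terms)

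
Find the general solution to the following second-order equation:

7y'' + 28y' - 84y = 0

Characteristic equation: 7r² + 28r - 84 = 0
Divide by 7: r² + 4r - 12 = 0
Roots: r = 2, -6 (distinct real)
General solution: y = C₁e^(2x) + C₂e^(-6x)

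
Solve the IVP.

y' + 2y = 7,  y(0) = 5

General solution: y = 7/2 + Ce^(-2x)
Applying y(0) = 5: C = 5 - 7/2 = 3/2
Particular solution: y = 7/2 + (3/2)e^(-2x)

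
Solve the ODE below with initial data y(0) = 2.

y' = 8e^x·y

General solution: y = Ce^(8e^x)
Applying IC y(0) = 2:
Particular solution: y = 2e^(8(e^x - 1))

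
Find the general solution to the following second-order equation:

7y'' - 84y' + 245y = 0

Characteristic equation: 7r² - 84r + 245 = 0
Divide by 7: r² - 12r + 35 = 0
Roots: r = 7, 5 (distinct real)
General solution: y = C₁e^(7x) + C₂e^(5x)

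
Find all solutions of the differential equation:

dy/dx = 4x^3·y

Separating variables and integrating:
ln|y| = x^4 + C

General solution: y = Ce^(x^4)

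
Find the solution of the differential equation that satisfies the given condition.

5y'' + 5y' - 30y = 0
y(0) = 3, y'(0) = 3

General solution: y = C₁e^(2x) + C₂e^(-3x)
Applying ICs: C₁ = 12/5, C₂ = 3/5
Particular solution: y = (12/5)e^(2x) + (3/5)e^(-3x)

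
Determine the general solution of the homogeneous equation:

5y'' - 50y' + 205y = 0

Characteristic equation: 5r² - 50r + 205 = 0
Divide by 5: r² - 10r + 41 = 0
Roots: r = 5 ± 4i (complex conjugates)
General solution: y = e^(5x)(C₁cos(4x) + C₂sin(4x))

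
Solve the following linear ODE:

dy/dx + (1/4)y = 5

Using integrating factor method:

General solution: y = 20 + Ce^(-x/4)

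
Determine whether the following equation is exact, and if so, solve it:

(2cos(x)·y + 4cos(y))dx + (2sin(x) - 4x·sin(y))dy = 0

Verify exactness: ∂M/∂y = ∂N/∂x ✓
Find F(x,y) such that ∂F/∂x = M, ∂F/∂y = N
Solution: 2sin(x)·y + 4x·cos(y) = C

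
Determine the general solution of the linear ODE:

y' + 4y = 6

Using integrating factor method:

General solution: y = 3/2 + Ce^(-4x)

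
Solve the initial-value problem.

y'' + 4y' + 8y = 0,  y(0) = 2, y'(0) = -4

General solution: y = e^(-2x)(C₁cos(2x) + C₂sin(2x))
Complex roots r = -2 ± 2i
Applying ICs: C₁ = 2, C₂ = 0
Particular solution: y = e^(-2x)(2cos(2x))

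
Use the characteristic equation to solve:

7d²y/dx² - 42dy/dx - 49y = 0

Characteristic equation: 7r² - 42r - 49 = 0
Divide by 7: r² - 6r - 7 = 0
Roots: r = 7, -1 (distinct real)
General solution: y = C₁e^(7x) + C₂e^(-x)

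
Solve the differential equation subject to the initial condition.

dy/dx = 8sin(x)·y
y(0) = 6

General solution: y = Ce^(-8cos(x))
Applying IC y(0) = 6:
Particular solution: y = 6e^(8(1-cos(x)))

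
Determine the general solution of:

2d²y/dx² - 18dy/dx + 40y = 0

Characteristic equation: 2r² - 18r + 40 = 0
Divide by 2: r² - 9r + 20 = 0
Roots: r = 4, 5 (distinct real)
General solution: y = C₁e^(4x) + C₂e^(5x)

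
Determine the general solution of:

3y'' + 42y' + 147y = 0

Characteristic equation: 3r² + 42r + 147 = 0
Divide by 3: r² + 14r + 49 = 0
Factored: (r + 7)² = 0
Repeated root: r = -7
General solution: y = (C₁ + C₂x)e^(-7x)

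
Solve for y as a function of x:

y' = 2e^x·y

Separating variables and integrating:
ln|y| = 2e^x + C

General solution: y = Ce^(2e^x)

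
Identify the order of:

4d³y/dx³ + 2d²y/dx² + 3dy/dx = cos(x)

The order is 3 (highest derivative is of order 3).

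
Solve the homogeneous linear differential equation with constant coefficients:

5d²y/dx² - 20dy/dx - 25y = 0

Characteristic equation: 5r² - 20r - 25 = 0
Divide by 5: r² - 4r - 5 = 0
Roots: r = 5, -1 (distinct real)
General solution: y = C₁e^(5x) + C₂e^(-x)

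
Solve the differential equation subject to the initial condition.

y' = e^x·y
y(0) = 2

General solution: y = Ce^(e^x)
Applying IC y(0) = 2:
Particular solution: y = 2e^(e^x - 1)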